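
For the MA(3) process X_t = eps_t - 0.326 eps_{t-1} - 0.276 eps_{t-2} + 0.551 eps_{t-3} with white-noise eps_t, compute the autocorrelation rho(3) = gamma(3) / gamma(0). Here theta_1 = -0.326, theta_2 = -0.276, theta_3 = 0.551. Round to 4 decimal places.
\rho(3) = 0.3708

For an MA(q) process with theta_0 = 1, the autocovariance is
  gamma(k) = sigma^2 * sum_{i=0..q-k} theta_i * theta_{i+k},
and rho(k) = gamma(k) / gamma(0). Sigma^2 cancels.
  numerator   = (1)*(0.551) = 0.551.
  denominator = (1)^2 + (-0.326)^2 + (-0.276)^2 + (0.551)^2 = 1.486053.
  rho(3) = 0.551 / 1.486053 = 0.3708.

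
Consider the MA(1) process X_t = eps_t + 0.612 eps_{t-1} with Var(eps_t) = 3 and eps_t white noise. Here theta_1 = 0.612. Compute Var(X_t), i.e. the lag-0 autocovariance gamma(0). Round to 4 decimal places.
\gamma(0) = 4.1236

For an MA(q) process X_t = eps_t + sum_i theta_i eps_{t-i} with
Var(eps_t) = sigma^2, the variance is
  gamma(0) = sigma^2 * (1 + sum_i theta_i^2).
  sum_i theta_i^2 = (0.612)^2 = 0.374544.
  gamma(0) = 3 * (1 + 0.374544) = 3 * 1.374544 = 4.123632, which rounds to 4.1236.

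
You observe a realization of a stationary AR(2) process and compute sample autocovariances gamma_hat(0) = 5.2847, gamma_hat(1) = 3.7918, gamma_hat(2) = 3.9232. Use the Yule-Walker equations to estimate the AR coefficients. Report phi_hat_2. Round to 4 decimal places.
\hat\phi_{2} = 0.4690

The Yule-Walker equations for an AR(p) process read, in matrix form,
  Gamma_p phi = r_p,   with   (Gamma_p)_{ij} = gamma(|i - j|),
                       (r_p)_i = gamma(i),   i,j = 1..p.
Substitute the sample gammas (Toeplitz matrix and right-hand side of size 2):
  Gamma_p = [[5.2847, 3.7918], [3.7918, 5.2847]]
  r_p     = [3.7918, 3.9232]
Written out:
  5.2847 phi_1 + 3.7918 phi_2 = 3.7918
  3.7918 phi_1 + 5.2847 phi_2 = 3.9232
Solve by Cramer's rule:
  det = gamma(0)^2 - gamma(1)^2 = (5.2847)^2 - (3.7918)^2 = 27.92805409 - 14.37774724 = 13.55030685
  phi_hat_1 = [gamma(1) gamma(0) - gamma(1) gamma(2)] / det = [(3.7918)(5.2847) - (3.7918)(3.9232)] / 13.55030685 = 5.1625357 / 13.55030685 = 0.381
  phi_hat_2 = [gamma(0) gamma(2) - gamma(1)^2] / det = [(5.2847)(3.9232) - (3.7918)^2] / 13.55030685 = 6.3551878 / 13.55030685 = 0.469
So phi_hat = [0.3810, 0.4690].
Therefore phi_hat_2 = 0.4690.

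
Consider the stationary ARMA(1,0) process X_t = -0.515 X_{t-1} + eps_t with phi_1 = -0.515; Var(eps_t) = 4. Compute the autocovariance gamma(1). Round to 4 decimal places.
\gamma(1) = -2.8036

Multiply the model equation by X_{t-k} and take expectations. With theta_0 = psi_0 = 1 and psi_j the MA(infinity) weights, this gives
  gamma(k) - sum_i phi_i gamma(k-i) = c_k,
  c_k = sigma^2 * sum_{j=k..q} theta_j psi_{j-k}   (c_k = 0 for k > q),
using gamma(-m) = gamma(m).
Pure AR (q = 0): c_0 = sigma^2 = 4, c_k = 0 for k >= 1.
Equations for k = 0 and k = 1 (AR order 1):
  gamma(0) = phi_1 gamma(1) + c_0
  gamma(1) = phi_1 gamma(0) + c_1
Substituting the second into the first: gamma(0) (1 - phi_1^2) = c_0 + phi_1 c_1, so
  gamma(0) = c_0 / (1 - phi_1^2) = 4 / (1 - (-0.515)^2) = 4 / 0.734775 = 5.443843.
  gamma(1) = phi_1 gamma(0) = (-0.515)(5.443843) = -2.803579.
Therefore gamma(1) = -2.8036 (to 4 decimal places).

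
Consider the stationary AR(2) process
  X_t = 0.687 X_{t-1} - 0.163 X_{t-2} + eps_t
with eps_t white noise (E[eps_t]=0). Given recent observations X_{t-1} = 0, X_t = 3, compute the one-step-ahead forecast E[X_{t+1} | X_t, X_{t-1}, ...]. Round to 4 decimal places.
E[X_{t+1} \mid \mathcal F_t] = 2.0610

For an AR(p) model X_t = c + sum_i phi_i X_{t-i} + eps_t, the
one-step-ahead conditional mean is
  E[X_{t+1} | X_t, ...] = c + sum_i phi_i X_{t+1-i}.
Substitute known values:
  E[X_{t+1} | ...] = (0.687) * (3) + (-0.163) * (0)
                   = 2.0610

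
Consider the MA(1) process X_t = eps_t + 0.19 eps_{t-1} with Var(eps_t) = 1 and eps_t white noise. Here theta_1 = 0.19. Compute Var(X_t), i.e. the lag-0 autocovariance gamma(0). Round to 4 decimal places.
\gamma(0) = 1.0361

For an MA(q) process X_t = eps_t + sum_i theta_i eps_{t-i} with
Var(eps_t) = sigma^2, the variance is
  gamma(0) = sigma^2 * (1 + sum_i theta_i^2).
  sum_i theta_i^2 = (0.19)^2 = 0.0361.
  gamma(0) = 1 * (1 + 0.0361) = 1 * 1.0361 = 1.0361.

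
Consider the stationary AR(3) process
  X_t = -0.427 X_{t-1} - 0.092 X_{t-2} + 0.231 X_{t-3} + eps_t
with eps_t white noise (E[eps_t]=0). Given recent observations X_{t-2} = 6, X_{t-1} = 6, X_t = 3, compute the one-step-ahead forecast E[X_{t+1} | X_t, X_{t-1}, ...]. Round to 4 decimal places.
E[X_{t+1} \mid \mathcal F_t] = -0.4470

For an AR(p) model X_t = c + sum_i phi_i X_{t-i} + eps_t, the
one-step-ahead conditional mean is
  E[X_{t+1} | X_t, ...] = c + sum_i phi_i X_{t+1-i}.
Substitute known values:
  E[X_{t+1} | ...] = (-0.427) * (3) + (-0.092) * (6) + (0.231) * (6)
                   = -0.4470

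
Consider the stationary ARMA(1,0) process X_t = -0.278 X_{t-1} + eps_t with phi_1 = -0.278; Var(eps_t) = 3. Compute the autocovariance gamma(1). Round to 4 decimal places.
\gamma(1) = -0.9039

Multiply the model equation by X_{t-k} and take expectations. With theta_0 = psi_0 = 1 and psi_j the MA(infinity) weights, this gives
  gamma(k) - sum_i phi_i gamma(k-i) = c_k,
  c_k = sigma^2 * sum_{j=k..q} theta_j psi_{j-k}   (c_k = 0 for k > q),
using gamma(-m) = gamma(m).
Pure AR (q = 0): c_0 = sigma^2 = 3, c_k = 0 for k >= 1.
Equations for k = 0 and k = 1 (AR order 1):
  gamma(0) = phi_1 gamma(1) + c_0
  gamma(1) = phi_1 gamma(0) + c_1
Substituting the second into the first: gamma(0) (1 - phi_1^2) = c_0 + phi_1 c_1, so
  gamma(0) = c_0 / (1 - phi_1^2) = 3 / (1 - (-0.278)^2) = 3 / 0.922716 = 3.251271.
  gamma(1) = phi_1 gamma(0) = (-0.278)(3.251271) = -0.903853.
Therefore gamma(1) = -0.9039 (to 4 decimal places).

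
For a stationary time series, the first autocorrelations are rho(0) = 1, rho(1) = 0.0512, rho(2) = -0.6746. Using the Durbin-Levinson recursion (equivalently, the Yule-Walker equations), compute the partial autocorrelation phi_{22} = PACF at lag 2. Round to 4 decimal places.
\phi_{22} = -0.6790

The PACF at lag k is phi_{kk}, the last component of the solution
to the Yule-Walker system G_k phi = r_k where
  (G_k)_{ij} = rho(|i - j|), (r_k)_i = rho(i), i,j = 1..k.
Equivalently, Durbin-Levinson gives phi_{kk} iteratively:
  phi_{11} = rho(1)
  phi_{kk} = [rho(k) - sum_{j=1..k-1} phi_{k-1,j} rho(k-j)]
            / [1 - sum_{j=1..k-1} phi_{k-1,j} rho(j)],
  phi_{k,j} = phi_{k-1,j} - phi_{kk} phi_{k-1,k-j},  j = 1..k-1.
Step k = 1:
  phi_11 = rho(1) = 0.0512.
Step k = 2:
  phi_22 = [rho(2) - phi_11 rho(1)] / [1 - phi_11 rho(1)] = [-0.6746 - (0.0512)(0.0512)] / [1 - (0.0512)(0.0512)]
         = -0.67722144 / 0.99737856 = -0.679.
Therefore phi_{22} = -0.6790.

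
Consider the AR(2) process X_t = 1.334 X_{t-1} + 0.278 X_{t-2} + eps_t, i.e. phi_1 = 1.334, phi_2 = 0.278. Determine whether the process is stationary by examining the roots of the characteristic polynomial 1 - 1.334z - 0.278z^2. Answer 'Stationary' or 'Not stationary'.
\text{Not stationary}

The AR(p) characteristic polynomial is P(z) = 1 - 1.334z - 0.278z^2.
Stationarity requires all roots to lie outside the unit circle, i.e. |z| > 1 for every root.
Set 1 + (-1.334) z + (-0.278) z^2 = 0, i.e. a z^2 + b z + c = 0 with a = -0.278, b = -1.334, c = 1.
Discriminant D = b^2 - 4ac = (-1.334)^2 - 4*(-0.278)*1 = 1.779556 - (-1.112) = 2.891556.
D >= 0, so the roots are real: z = (-b +/- sqrt(D)) / (2a) = (1.334 +/- 1.700458) / (-0.556).
  z_1 = (1.334 + 1.700458) / (-0.556) = -5.4577,   |z_1| = 5.4577.
  z_2 = (1.334 - 1.700458) / (-0.556) = 0.6591,   |z_2| = 0.6591.
Moduli of all roots: 5.4577, 0.6591.
All moduli strictly greater than 1? No.
Verdict: Not stationary.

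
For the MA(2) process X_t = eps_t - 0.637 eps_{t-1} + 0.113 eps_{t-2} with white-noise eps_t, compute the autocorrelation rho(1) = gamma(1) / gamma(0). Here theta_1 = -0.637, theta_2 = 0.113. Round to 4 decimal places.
\rho(1) = -0.4998

For an MA(q) process with theta_0 = 1, the autocovariance is
  gamma(k) = sigma^2 * sum_{i=0..q-k} theta_i * theta_{i+k},
and rho(k) = gamma(k) / gamma(0). Sigma^2 cancels.
  numerator   = (1)*(-0.637) + (-0.637)*(0.113) = -0.708981.
  denominator = (1)^2 + (-0.637)^2 + (0.113)^2 = 1.418538.
  rho(1) = -0.708981 / 1.418538 = -0.4998.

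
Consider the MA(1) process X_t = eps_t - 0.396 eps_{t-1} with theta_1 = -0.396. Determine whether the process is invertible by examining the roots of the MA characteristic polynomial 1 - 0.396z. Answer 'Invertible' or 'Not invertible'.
\text{Invertible}

The MA(q) characteristic polynomial is P(z) = 1 - 0.396z.
Invertibility requires all roots to lie outside the unit circle, i.e. |z| > 1 for every root.
This is linear in z: 1 + (-0.396) z = 0  =>  z = -1/(-0.396) = 2.525253,  |z| = 2.525253.
Moduli of all roots: 2.5253.
All moduli strictly greater than 1? Yes.
Verdict: Invertible.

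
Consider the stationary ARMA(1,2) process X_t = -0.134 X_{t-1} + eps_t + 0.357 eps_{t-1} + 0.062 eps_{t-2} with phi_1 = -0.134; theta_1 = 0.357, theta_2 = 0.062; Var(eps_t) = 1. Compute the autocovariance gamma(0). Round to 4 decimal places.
\gamma(0) = 1.0508

Multiply the model equation by X_{t-k} and take expectations. With theta_0 = psi_0 = 1 and psi_j the MA(infinity) weights, this gives
  gamma(k) - sum_i phi_i gamma(k-i) = c_k,
  c_k = sigma^2 * sum_{j=k..q} theta_j psi_{j-k}   (c_k = 0 for k > q),
using gamma(-m) = gamma(m).
psi-weights needed (psi_j = theta_j + sum_i phi_i psi_{j-i}):
  psi_1 = theta_1 + phi_1 = 0.357 + (-0.134) = 0.223
  psi_2 = theta_2 + phi_1 psi_1 = 0.062 + (-0.134)(0.223) = 0.032118
Right-hand sides:
  c_0 = sigma^2 (1 + theta_1 psi_1 + theta_2 psi_2) = 1 * (1 + (0.357)(0.223) + (0.062)(0.032118)) = 1 * 1.081602 = 1.081602
  c_1 = sigma^2 (theta_1 + theta_2 psi_1) = 1 * (0.357 + (0.062)(0.223)) = 0.370826
  c_2 = sigma^2 theta_2 = 1 * (0.062) = 0.062
Equations for k = 0 and k = 1 (AR order 1):
  gamma(0) = phi_1 gamma(1) + c_0
  gamma(1) = phi_1 gamma(0) + c_1
Substituting the second into the first: gamma(0) (1 - phi_1^2) = c_0 + phi_1 c_1, so
  gamma(0) = (c_0 + phi_1 c_1) / (1 - phi_1^2) = (1.081602 + (-0.134)(0.370826)) / (1 - (-0.134)^2) = 1.031912 / 0.982044 = 1.050779.
Therefore gamma(0) = 1.0508 (to 4 decimal places).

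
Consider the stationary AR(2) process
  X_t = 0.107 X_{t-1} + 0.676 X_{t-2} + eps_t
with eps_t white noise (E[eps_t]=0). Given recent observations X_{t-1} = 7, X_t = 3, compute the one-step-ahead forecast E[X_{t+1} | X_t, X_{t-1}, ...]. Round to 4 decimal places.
E[X_{t+1} \mid \mathcal F_t] = 5.0530

For an AR(p) model X_t = c + sum_i phi_i X_{t-i} + eps_t, the
one-step-ahead conditional mean is
  E[X_{t+1} | X_t, ...] = c + sum_i phi_i X_{t+1-i}.
Substitute known values:
  E[X_{t+1} | ...] = (0.107) * (3) + (0.676) * (7)
                   = 5.0530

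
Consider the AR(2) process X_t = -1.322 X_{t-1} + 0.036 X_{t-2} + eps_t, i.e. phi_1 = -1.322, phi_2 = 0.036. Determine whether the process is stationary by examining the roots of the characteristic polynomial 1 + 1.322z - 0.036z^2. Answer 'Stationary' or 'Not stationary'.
\text{Not stationary}

The AR(p) characteristic polynomial is P(z) = 1 + 1.322z - 0.036z^2.
Stationarity requires all roots to lie outside the unit circle, i.e. |z| > 1 for every root.
Set 1 + (1.322) z + (-0.036) z^2 = 0, i.e. a z^2 + b z + c = 0 with a = -0.036, b = 1.322, c = 1.
Discriminant D = b^2 - 4ac = (1.322)^2 - 4*(-0.036)*1 = 1.747684 - (-0.144) = 1.891684.
D >= 0, so the roots are real: z = (-b +/- sqrt(D)) / (2a) = (-1.322 +/- 1.375385) / (-0.072).
  z_1 = (-1.322 + 1.375385) / (-0.072) = -0.7415,   |z_1| = 0.7415.
  z_2 = (-1.322 - 1.375385) / (-0.072) = 37.4637,   |z_2| = 37.4637.
Moduli of all roots: 0.7415, 37.4637.
All moduli strictly greater than 1? No.
Verdict: Not stationary.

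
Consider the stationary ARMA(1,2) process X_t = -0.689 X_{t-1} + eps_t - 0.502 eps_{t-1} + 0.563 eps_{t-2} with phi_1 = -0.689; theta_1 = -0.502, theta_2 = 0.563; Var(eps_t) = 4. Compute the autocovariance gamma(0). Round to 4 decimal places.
\gamma(0) = 24.2517

Multiply the model equation by X_{t-k} and take expectations. With theta_0 = psi_0 = 1 and psi_j the MA(infinity) weights, this gives
  gamma(k) - sum_i phi_i gamma(k-i) = c_k,
  c_k = sigma^2 * sum_{j=k..q} theta_j psi_{j-k}   (c_k = 0 for k > q),
using gamma(-m) = gamma(m).
psi-weights needed (psi_j = theta_j + sum_i phi_i psi_{j-i}):
  psi_1 = theta_1 + phi_1 = -0.502 + (-0.689) = -1.191
  psi_2 = theta_2 + phi_1 psi_1 = 0.563 + (-0.689)(-1.191) = 1.383599
Right-hand sides:
  c_0 = sigma^2 (1 + theta_1 psi_1 + theta_2 psi_2) = 4 * (1 + (-0.502)(-1.191) + (0.563)(1.383599)) = 4 * 2.376848 = 9.507393
  c_1 = sigma^2 (theta_1 + theta_2 psi_1) = 4 * (-0.502 + (0.563)(-1.191)) = -4.690132
  c_2 = sigma^2 theta_2 = 4 * (0.563) = 2.252
Equations for k = 0 and k = 1 (AR order 1):
  gamma(0) = phi_1 gamma(1) + c_0
  gamma(1) = phi_1 gamma(0) + c_1
Substituting the second into the first: gamma(0) (1 - phi_1^2) = c_0 + phi_1 c_1, so
  gamma(0) = (c_0 + phi_1 c_1) / (1 - phi_1^2) = (9.507393 + (-0.689)(-4.690132)) / (1 - (-0.689)^2) = 12.738894 / 0.525279 = 24.251672.
Therefore gamma(0) = 24.2517 (to 4 decimal places).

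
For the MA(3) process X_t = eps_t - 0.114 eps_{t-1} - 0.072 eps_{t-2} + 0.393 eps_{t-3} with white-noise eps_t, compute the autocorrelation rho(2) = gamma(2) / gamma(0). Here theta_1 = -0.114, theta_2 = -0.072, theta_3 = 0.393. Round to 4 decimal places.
\rho(2) = -0.0996

For an MA(q) process with theta_0 = 1, the autocovariance is
  gamma(k) = sigma^2 * sum_{i=0..q-k} theta_i * theta_{i+k},
and rho(k) = gamma(k) / gamma(0). Sigma^2 cancels.
  numerator   = (1)*(-0.072) + (-0.114)*(0.393) = -0.116802.
  denominator = (1)^2 + (-0.114)^2 + (-0.072)^2 + (0.393)^2 = 1.172629.
  rho(2) = -0.116802 / 1.172629 = -0.0996.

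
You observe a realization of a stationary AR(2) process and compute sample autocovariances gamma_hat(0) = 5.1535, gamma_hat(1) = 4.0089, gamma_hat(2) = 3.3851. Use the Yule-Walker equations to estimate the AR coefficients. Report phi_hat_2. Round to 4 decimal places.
\hat\phi_{2} = 0.1310

The Yule-Walker equations for an AR(p) process read, in matrix form,
  Gamma_p phi = r_p,   with   (Gamma_p)_{ij} = gamma(|i - j|),
                       (r_p)_i = gamma(i),   i,j = 1..p.
Substitute the sample gammas (Toeplitz matrix and right-hand side of size 2):
  Gamma_p = [[5.1535, 4.0089], [4.0089, 5.1535]]
  r_p     = [4.0089, 3.3851]
Written out:
  5.1535 phi_1 + 4.0089 phi_2 = 4.0089
  4.0089 phi_1 + 5.1535 phi_2 = 3.3851
Solve by Cramer's rule:
  det = gamma(0)^2 - gamma(1)^2 = (5.1535)^2 - (4.0089)^2 = 26.55856225 - 16.07127921 = 10.48728304
  phi_hat_1 = [gamma(1) gamma(0) - gamma(1) gamma(2)] / det = [(4.0089)(5.1535) - (4.0089)(3.3851)] / 10.48728304 = 7.08933876 / 10.48728304 = 0.676
  phi_hat_2 = [gamma(0) gamma(2) - gamma(1)^2] / det = [(5.1535)(3.3851) - (4.0089)^2] / 10.48728304 = 1.37383364 / 10.48728304 = 0.131
So phi_hat = [0.6760, 0.1310].
Therefore phi_hat_2 = 0.1310.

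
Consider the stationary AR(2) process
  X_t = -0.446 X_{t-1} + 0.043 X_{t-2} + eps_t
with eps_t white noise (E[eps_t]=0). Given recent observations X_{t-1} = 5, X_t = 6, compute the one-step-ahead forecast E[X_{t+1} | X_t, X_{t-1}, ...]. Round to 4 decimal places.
E[X_{t+1} \mid \mathcal F_t] = -2.4610

For an AR(p) model X_t = c + sum_i phi_i X_{t-i} + eps_t, the
one-step-ahead conditional mean is
  E[X_{t+1} | X_t, ...] = c + sum_i phi_i X_{t+1-i}.
Substitute known values:
  E[X_{t+1} | ...] = (-0.446) * (6) + (0.043) * (5)
                   = -2.4610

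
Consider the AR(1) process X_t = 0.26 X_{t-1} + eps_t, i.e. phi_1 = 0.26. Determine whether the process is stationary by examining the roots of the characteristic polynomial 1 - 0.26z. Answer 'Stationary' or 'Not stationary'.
\text{Stationary}

The AR(p) characteristic polynomial is P(z) = 1 - 0.26z.
Stationarity requires all roots to lie outside the unit circle, i.e. |z| > 1 for every root.
This is linear in z: 1 + (-0.26) z = 0  =>  z = -1/(-0.26) = 3.846154,  |z| = 3.846154.
Moduli of all roots: 3.8462.
All moduli strictly greater than 1? Yes.
Verdict: Stationary.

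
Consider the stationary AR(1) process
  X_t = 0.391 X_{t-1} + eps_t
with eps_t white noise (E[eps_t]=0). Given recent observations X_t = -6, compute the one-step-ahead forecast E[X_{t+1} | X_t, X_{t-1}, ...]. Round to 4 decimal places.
E[X_{t+1} \mid \mathcal F_t] = -2.3460

For an AR(p) model X_t = c + sum_i phi_i X_{t-i} + eps_t, the
one-step-ahead conditional mean is
  E[X_{t+1} | X_t, ...] = c + sum_i phi_i X_{t+1-i}.
Substitute known values:
  E[X_{t+1} | ...] = (0.391) * (-6)
                   = -2.3460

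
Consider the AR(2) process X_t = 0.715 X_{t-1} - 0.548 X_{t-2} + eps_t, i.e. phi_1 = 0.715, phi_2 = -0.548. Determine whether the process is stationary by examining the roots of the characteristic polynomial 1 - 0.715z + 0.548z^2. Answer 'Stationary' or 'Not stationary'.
\text{Stationary}

The AR(p) characteristic polynomial is P(z) = 1 - 0.715z + 0.548z^2.
Stationarity requires all roots to lie outside the unit circle, i.e. |z| > 1 for every root.
Set 1 + (-0.715) z + (0.548) z^2 = 0, i.e. a z^2 + b z + c = 0 with a = 0.548, b = -0.715, c = 1.
Discriminant D = b^2 - 4ac = (-0.715)^2 - 4*(0.548)*1 = 0.511225 - (2.192) = -1.680775.
D < 0, so the roots are the complex-conjugate pair z = (-b +/- i sqrt(-D)) / (2a) = 0.6524 +/- 1.1829i.
For a conjugate pair |z|^2 = z * conj(z) = (product of roots) = c/a = 1/(0.548) = 1.824818, so |z| = sqrt(1.824818) = 1.3509 for both roots.
Moduli of all roots: 1.3509, 1.3509.
All moduli strictly greater than 1? Yes.
Verdict: Stationary.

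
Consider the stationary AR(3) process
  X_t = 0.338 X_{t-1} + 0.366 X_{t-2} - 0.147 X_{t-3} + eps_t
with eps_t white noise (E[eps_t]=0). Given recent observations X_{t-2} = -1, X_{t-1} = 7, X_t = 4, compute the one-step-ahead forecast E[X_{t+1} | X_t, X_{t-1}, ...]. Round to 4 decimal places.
E[X_{t+1} \mid \mathcal F_t] = 4.0610

For an AR(p) model X_t = c + sum_i phi_i X_{t-i} + eps_t, the
one-step-ahead conditional mean is
  E[X_{t+1} | X_t, ...] = c + sum_i phi_i X_{t+1-i}.
Substitute known values:
  E[X_{t+1} | ...] = (0.338) * (4) + (0.366) * (7) + (-0.147) * (-1)
                   = 4.0610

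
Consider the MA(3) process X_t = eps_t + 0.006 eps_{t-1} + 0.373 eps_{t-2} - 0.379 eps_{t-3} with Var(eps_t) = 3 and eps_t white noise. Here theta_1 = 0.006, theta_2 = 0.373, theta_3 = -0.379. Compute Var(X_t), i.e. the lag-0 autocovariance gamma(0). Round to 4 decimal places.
\gamma(0) = 3.8484

For an MA(q) process X_t = eps_t + sum_i theta_i eps_{t-i} with
Var(eps_t) = sigma^2, the variance is
  gamma(0) = sigma^2 * (1 + sum_i theta_i^2).
  sum_i theta_i^2 = (0.006)^2 + (0.373)^2 + (-0.379)^2 = 0.000036 + 0.139129 + 0.143641 = 0.282806.
  gamma(0) = 3 * (1 + 0.282806) = 3 * 1.282806 = 3.848418, which rounds to 3.8484.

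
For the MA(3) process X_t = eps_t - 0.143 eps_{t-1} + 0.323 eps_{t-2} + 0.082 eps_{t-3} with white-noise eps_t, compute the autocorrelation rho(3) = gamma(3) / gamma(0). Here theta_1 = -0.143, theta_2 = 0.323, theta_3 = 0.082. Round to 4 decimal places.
\rho(3) = 0.0725

For an MA(q) process with theta_0 = 1, the autocovariance is
  gamma(k) = sigma^2 * sum_{i=0..q-k} theta_i * theta_{i+k},
and rho(k) = gamma(k) / gamma(0). Sigma^2 cancels.
  numerator   = (1)*(0.082) = 0.082.
  denominator = (1)^2 + (-0.143)^2 + (0.323)^2 + (0.082)^2 = 1.131502.
  rho(3) = 0.082 / 1.131502 = 0.0725.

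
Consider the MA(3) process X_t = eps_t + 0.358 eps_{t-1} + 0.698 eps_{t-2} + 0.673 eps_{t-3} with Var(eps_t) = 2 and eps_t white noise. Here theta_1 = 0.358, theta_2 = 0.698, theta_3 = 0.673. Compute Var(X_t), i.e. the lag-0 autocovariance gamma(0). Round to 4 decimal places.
\gamma(0) = 4.1366

For an MA(q) process X_t = eps_t + sum_i theta_i eps_{t-i} with
Var(eps_t) = sigma^2, the variance is
  gamma(0) = sigma^2 * (1 + sum_i theta_i^2).
  sum_i theta_i^2 = (0.358)^2 + (0.698)^2 + (0.673)^2 = 0.128164 + 0.487204 + 0.452929 = 1.068297.
  gamma(0) = 2 * (1 + 1.068297) = 2 * 2.068297 = 4.136594, which rounds to 4.1366.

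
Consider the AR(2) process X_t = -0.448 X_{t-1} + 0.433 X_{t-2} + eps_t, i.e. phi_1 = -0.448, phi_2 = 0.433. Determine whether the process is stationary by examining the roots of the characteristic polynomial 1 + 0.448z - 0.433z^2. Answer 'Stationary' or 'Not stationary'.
\text{Stationary}

The AR(p) characteristic polynomial is P(z) = 1 + 0.448z - 0.433z^2.
Stationarity requires all roots to lie outside the unit circle, i.e. |z| > 1 for every root.
Set 1 + (0.448) z + (-0.433) z^2 = 0, i.e. a z^2 + b z + c = 0 with a = -0.433, b = 0.448, c = 1.
Discriminant D = b^2 - 4ac = (0.448)^2 - 4*(-0.433)*1 = 0.200704 - (-1.732) = 1.932704.
D >= 0, so the roots are real: z = (-b +/- sqrt(D)) / (2a) = (-0.448 +/- 1.390217) / (-0.866).
  z_1 = (-0.448 + 1.390217) / (-0.866) = -1.088,   |z_1| = 1.088.
  z_2 = (-0.448 - 1.390217) / (-0.866) = 2.1227,   |z_2| = 2.1227.
Moduli of all roots: 1.0880, 2.1227.
All moduli strictly greater than 1? Yes.
Verdict: Stationary.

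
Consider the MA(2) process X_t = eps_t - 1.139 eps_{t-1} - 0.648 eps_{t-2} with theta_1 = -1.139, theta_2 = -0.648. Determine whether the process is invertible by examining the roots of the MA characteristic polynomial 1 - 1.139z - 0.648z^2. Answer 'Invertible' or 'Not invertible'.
\text{Not invertible}

The MA(q) characteristic polynomial is P(z) = 1 - 1.139z - 0.648z^2.
Invertibility requires all roots to lie outside the unit circle, i.e. |z| > 1 for every root.
Set 1 + (-1.139) z + (-0.648) z^2 = 0, i.e. a z^2 + b z + c = 0 with a = -0.648, b = -1.139, c = 1.
Discriminant D = b^2 - 4ac = (-1.139)^2 - 4*(-0.648)*1 = 1.297321 - (-2.592) = 3.889321.
D >= 0, so the roots are real: z = (-b +/- sqrt(D)) / (2a) = (1.139 +/- 1.972136) / (-1.296).
  z_1 = (1.139 + 1.972136) / (-1.296) = -2.4006,   |z_1| = 2.4006.
  z_2 = (1.139 - 1.972136) / (-1.296) = 0.6429,   |z_2| = 0.6429.
Moduli of all roots: 2.4006, 0.6429.
All moduli strictly greater than 1? No.
Verdict: Not invertible.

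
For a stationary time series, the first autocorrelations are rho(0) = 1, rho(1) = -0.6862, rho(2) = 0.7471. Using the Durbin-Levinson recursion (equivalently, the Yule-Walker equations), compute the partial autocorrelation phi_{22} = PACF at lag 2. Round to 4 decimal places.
\phi_{22} = 0.5220

The PACF at lag k is phi_{kk}, the last component of the solution
to the Yule-Walker system G_k phi = r_k where
  (G_k)_{ij} = rho(|i - j|), (r_k)_i = rho(i), i,j = 1..k.
Equivalently, Durbin-Levinson gives phi_{kk} iteratively:
  phi_{11} = rho(1)
  phi_{kk} = [rho(k) - sum_{j=1..k-1} phi_{k-1,j} rho(k-j)]
            / [1 - sum_{j=1..k-1} phi_{k-1,j} rho(j)],
  phi_{k,j} = phi_{k-1,j} - phi_{kk} phi_{k-1,k-j},  j = 1..k-1.
Step k = 1:
  phi_11 = rho(1) = -0.6862.
Step k = 2:
  phi_22 = [rho(2) - phi_11 rho(1)] / [1 - phi_11 rho(1)] = [0.7471 - (-0.6862)(-0.6862)] / [1 - (-0.6862)(-0.6862)]
         = 0.27622956 / 0.52912956 = 0.522.
Therefore phi_{22} = 0.5220.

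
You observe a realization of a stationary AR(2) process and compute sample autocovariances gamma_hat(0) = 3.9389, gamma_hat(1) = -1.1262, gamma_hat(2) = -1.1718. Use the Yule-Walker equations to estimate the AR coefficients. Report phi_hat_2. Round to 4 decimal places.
\hat\phi_{2} = -0.4130

The Yule-Walker equations for an AR(p) process read, in matrix form,
  Gamma_p phi = r_p,   with   (Gamma_p)_{ij} = gamma(|i - j|),
                       (r_p)_i = gamma(i),   i,j = 1..p.
Substitute the sample gammas (Toeplitz matrix and right-hand side of size 2):
  Gamma_p = [[3.9389, -1.1262], [-1.1262, 3.9389]]
  r_p     = [-1.1262, -1.1718]
Written out:
  3.9389 phi_1 - 1.1262 phi_2 = -1.1262
  -1.1262 phi_1 + 3.9389 phi_2 = -1.1718
Solve by Cramer's rule:
  det = gamma(0)^2 - gamma(1)^2 = (3.9389)^2 - (-1.1262)^2 = 15.51493321 - 1.26832644 = 14.24660677
  phi_hat_1 = [gamma(1) gamma(0) - gamma(1) gamma(2)] / det = [(-1.1262)(3.9389) - (-1.1262)(-1.1718)] / 14.24660677 = -5.75567034 / 14.24660677 = -0.404
  phi_hat_2 = [gamma(0) gamma(2) - gamma(1)^2] / det = [(3.9389)(-1.1718) - (-1.1262)^2] / 14.24660677 = -5.88392946 / 14.24660677 = -0.413
So phi_hat = [-0.4040, -0.4130].
Therefore phi_hat_2 = -0.4130.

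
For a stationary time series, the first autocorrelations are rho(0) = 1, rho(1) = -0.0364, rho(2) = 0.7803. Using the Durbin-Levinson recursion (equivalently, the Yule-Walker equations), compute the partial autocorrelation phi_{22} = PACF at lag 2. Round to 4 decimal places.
\phi_{22} = 0.7800

The PACF at lag k is phi_{kk}, the last component of the solution
to the Yule-Walker system G_k phi = r_k where
  (G_k)_{ij} = rho(|i - j|), (r_k)_i = rho(i), i,j = 1..k.
Equivalently, Durbin-Levinson gives phi_{kk} iteratively:
  phi_{11} = rho(1)
  phi_{kk} = [rho(k) - sum_{j=1..k-1} phi_{k-1,j} rho(k-j)]
            / [1 - sum_{j=1..k-1} phi_{k-1,j} rho(j)],
  phi_{k,j} = phi_{k-1,j} - phi_{kk} phi_{k-1,k-j},  j = 1..k-1.
Step k = 1:
  phi_11 = rho(1) = -0.0364.
Step k = 2:
  phi_22 = [rho(2) - phi_11 rho(1)] / [1 - phi_11 rho(1)] = [0.7803 - (-0.0364)(-0.0364)] / [1 - (-0.0364)(-0.0364)]
         = 0.77897504 / 0.99867504 = 0.78.
Therefore phi_{22} = 0.7800.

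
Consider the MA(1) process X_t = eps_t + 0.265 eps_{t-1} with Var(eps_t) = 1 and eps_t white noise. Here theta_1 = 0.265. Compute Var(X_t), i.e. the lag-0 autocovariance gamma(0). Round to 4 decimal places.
\gamma(0) = 1.0702

For an MA(q) process X_t = eps_t + sum_i theta_i eps_{t-i} with
Var(eps_t) = sigma^2, the variance is
  gamma(0) = sigma^2 * (1 + sum_i theta_i^2).
  sum_i theta_i^2 = (0.265)^2 = 0.070225.
  gamma(0) = 1 * (1 + 0.070225) = 1 * 1.070225 = 1.070225, which rounds to 1.0702.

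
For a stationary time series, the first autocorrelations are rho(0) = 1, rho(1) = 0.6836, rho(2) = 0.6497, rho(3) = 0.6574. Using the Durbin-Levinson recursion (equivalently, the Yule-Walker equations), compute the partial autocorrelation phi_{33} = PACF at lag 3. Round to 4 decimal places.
\phi_{33} = 0.2792

The PACF at lag k is phi_{kk}, the last component of the solution
to the Yule-Walker system G_k phi = r_k where
  (G_k)_{ij} = rho(|i - j|), (r_k)_i = rho(i), i,j = 1..k.
Equivalently, Durbin-Levinson gives phi_{kk} iteratively:
  phi_{11} = rho(1)
  phi_{kk} = [rho(k) - sum_{j=1..k-1} phi_{k-1,j} rho(k-j)]
            / [1 - sum_{j=1..k-1} phi_{k-1,j} rho(j)],
  phi_{k,j} = phi_{k-1,j} - phi_{kk} phi_{k-1,k-j},  j = 1..k-1.
Step k = 1:
  phi_11 = rho(1) = 0.6836.
Step k = 2:
  phi_22 = [rho(2) - phi_11 rho(1)] / [1 - phi_11 rho(1)] = [0.6497 - (0.6836)(0.6836)] / [1 - (0.6836)(0.6836)]
         = 0.18239104 / 0.53269104 = 0.342396.
  Update: phi_21 = phi_11 - phi_22 phi_11 = 0.6836 - (0.342396)(0.6836) = 0.449538.
Step k = 3:
  phi_33 = [rho(3) - phi_21 rho(2) - phi_22 rho(1)] / [1 - phi_21 rho(1) - phi_22 rho(2)]
    numerator   = 0.6574 - (0.449538)(0.6497) - (0.342396)(0.6836) = 0.1312733
    denominator = 1 - (0.449538)(0.6836) - (0.342396)(0.6497) = 0.47024116
  phi_33 = 0.1312733 / 0.47024116 = 0.2792.
Therefore phi_{33} = 0.2792.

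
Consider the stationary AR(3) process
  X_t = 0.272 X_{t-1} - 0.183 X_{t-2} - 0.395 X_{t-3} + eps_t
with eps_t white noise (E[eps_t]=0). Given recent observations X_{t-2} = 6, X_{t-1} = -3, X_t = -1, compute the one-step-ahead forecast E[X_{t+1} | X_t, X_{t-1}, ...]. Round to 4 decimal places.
E[X_{t+1} \mid \mathcal F_t] = -2.0930

For an AR(p) model X_t = c + sum_i phi_i X_{t-i} + eps_t, the
one-step-ahead conditional mean is
  E[X_{t+1} | X_t, ...] = c + sum_i phi_i X_{t+1-i}.
Substitute known values:
  E[X_{t+1} | ...] = (0.272) * (-1) + (-0.183) * (-3) + (-0.395) * (6)
                   = -2.0930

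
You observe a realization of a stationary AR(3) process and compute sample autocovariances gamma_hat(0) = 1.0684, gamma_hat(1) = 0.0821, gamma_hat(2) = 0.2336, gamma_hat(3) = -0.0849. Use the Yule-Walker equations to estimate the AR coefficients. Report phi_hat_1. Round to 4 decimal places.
\hat\phi_{1} = 0.0850

The Yule-Walker equations for an AR(p) process read, in matrix form,
  Gamma_p phi = r_p,   with   (Gamma_p)_{ij} = gamma(|i - j|),
                       (r_p)_i = gamma(i),   i,j = 1..p.
Substitute the sample gammas (Toeplitz matrix and right-hand side of size 3):
  Gamma_p = [[1.0684, 0.0821, 0.2336], [0.0821, 1.0684, 0.0821], [0.2336, 0.0821, 1.0684]]
  r_p     = [0.0821, 0.2336, -0.0849]
Written out (R1..R3):
  (R1) 1.0684 phi_1 + 0.0821 phi_2 + 0.2336 phi_3 = 0.0821
  (R2) 0.0821 phi_1 + 1.0684 phi_2 + 0.0821 phi_3 = 0.2336
  (R3) 0.2336 phi_1 + 0.0821 phi_2 + 1.0684 phi_3 = -0.0849
Gaussian elimination:
  R2 <- R2 - (0.0821/1.0684) R1 = R2 - (0.076844) R1:  1.062091 phi_2 + 0.064149 phi_3 = 0.227291
  R3 <- R3 - (0.2336/1.0684) R1 = R3 - (0.218645) R1:  0.064149 phi_2 + 1.017325 phi_3 = -0.102851
  R3 <- R3 - (0.064149/1.062091) R2 = R3 - (0.060399) R2:  1.01345 phi_3 = -0.116579
Back-substitution:
  phi_hat_3 = -0.116579 / 1.01345 = -0.115032
  phi_hat_2 = (0.227291 - (0.064149)(-0.115032)) / 1.062091 = 0.220951
  phi_hat_1 = (0.0821 - (0.0821)(0.220951) - (0.2336)(-0.115032)) / 1.0684 = 0.085016
So phi_hat = [0.0850, 0.2210, -0.1150].
Therefore phi_hat_1 = 0.0850.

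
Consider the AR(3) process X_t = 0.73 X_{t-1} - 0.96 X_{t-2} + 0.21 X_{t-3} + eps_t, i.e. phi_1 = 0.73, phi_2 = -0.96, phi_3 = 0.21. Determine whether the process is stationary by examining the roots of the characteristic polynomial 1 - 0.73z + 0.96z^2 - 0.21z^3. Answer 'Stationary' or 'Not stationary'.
\text{Stationary}

The AR(p) characteristic polynomial is P(z) = 1 - 0.73z + 0.96z^2 - 0.21z^3.
Stationarity requires all roots to lie outside the unit circle, i.e. |z| > 1 for every root.
Degree 3: look for a simple real root z0 first, then factor out (1 - z/z0) and solve the remaining quadratic.
Testing z0 = 4: P(4) = 1 + (-0.73)(4) + (0.96)(4)^2 + (-0.21)(4)^3
  = 1 + (-2.92) + (15.36) + (-13.44) = 0.  So z_0 = 4 is a root, |z_0| = 4.
Divide out the factor (1 - 0.25 z) = (1 - z/z0) (since 1/z0 = 0.25):
  P(z) = (1 - 0.25 z)(1 + (-0.48) z + (0.84) z^2)
  [check: z-coef -0.48 - (0.25) = -0.73; z^2-coef 0.84 - (0.25)(-0.48) = 0.96; z^3-coef -(0.25)(0.84) = -0.21.]
Remaining roots from the quadratic factor 1 + (-0.48) z + (0.84) z^2:
  Set 1 + (-0.48) z + (0.84) z^2 = 0, i.e. a z^2 + b z + c = 0 with a = 0.84, b = -0.48, c = 1.
  Discriminant D = b^2 - 4ac = (-0.48)^2 - 4*(0.84)*1 = 0.2304 - (3.36) = -3.1296.
  D < 0, so the roots are the complex-conjugate pair z = (-b +/- i sqrt(-D)) / (2a) = 0.2857 +/- 1.053i.
  For a conjugate pair |z|^2 = z * conj(z) = (product of roots) = c/a = 1/(0.84) = 1.190476, so |z| = sqrt(1.190476) = 1.0911 for both roots.
Moduli of all roots: 4.0000, 1.0911, 1.0911.
All moduli strictly greater than 1? Yes.
Verdict: Stationary.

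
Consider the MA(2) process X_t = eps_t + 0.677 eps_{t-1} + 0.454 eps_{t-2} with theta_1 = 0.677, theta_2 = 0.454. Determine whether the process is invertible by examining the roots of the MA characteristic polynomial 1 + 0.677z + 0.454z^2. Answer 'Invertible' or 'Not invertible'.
\text{Invertible}

The MA(q) characteristic polynomial is P(z) = 1 + 0.677z + 0.454z^2.
Invertibility requires all roots to lie outside the unit circle, i.e. |z| > 1 for every root.
Set 1 + (0.677) z + (0.454) z^2 = 0, i.e. a z^2 + b z + c = 0 with a = 0.454, b = 0.677, c = 1.
Discriminant D = b^2 - 4ac = (0.677)^2 - 4*(0.454)*1 = 0.458329 - (1.816) = -1.357671.
D < 0, so the roots are the complex-conjugate pair z = (-b +/- i sqrt(-D)) / (2a) = -0.7456 +/- 1.2833i.
For a conjugate pair |z|^2 = z * conj(z) = (product of roots) = c/a = 1/(0.454) = 2.202643, so |z| = sqrt(2.202643) = 1.4841 for both roots.
Moduli of all roots: 1.4841, 1.4841.
All moduli strictly greater than 1? Yes.
Verdict: Invertible.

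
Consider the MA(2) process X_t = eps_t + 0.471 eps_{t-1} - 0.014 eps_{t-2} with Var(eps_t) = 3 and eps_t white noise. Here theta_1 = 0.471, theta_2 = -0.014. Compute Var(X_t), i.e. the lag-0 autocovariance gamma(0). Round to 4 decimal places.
\gamma(0) = 3.6661

For an MA(q) process X_t = eps_t + sum_i theta_i eps_{t-i} with
Var(eps_t) = sigma^2, the variance is
  gamma(0) = sigma^2 * (1 + sum_i theta_i^2).
  sum_i theta_i^2 = (0.471)^2 + (-0.014)^2 = 0.221841 + 0.000196 = 0.222037.
  gamma(0) = 3 * (1 + 0.222037) = 3 * 1.222037 = 3.666111, which rounds to 3.6661.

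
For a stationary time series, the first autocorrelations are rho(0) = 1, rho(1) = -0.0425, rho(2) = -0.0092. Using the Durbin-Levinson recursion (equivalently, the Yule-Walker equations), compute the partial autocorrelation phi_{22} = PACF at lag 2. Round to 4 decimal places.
\phi_{22} = -0.0110

The PACF at lag k is phi_{kk}, the last component of the solution
to the Yule-Walker system G_k phi = r_k where
  (G_k)_{ij} = rho(|i - j|), (r_k)_i = rho(i), i,j = 1..k.
Equivalently, Durbin-Levinson gives phi_{kk} iteratively:
  phi_{11} = rho(1)
  phi_{kk} = [rho(k) - sum_{j=1..k-1} phi_{k-1,j} rho(k-j)]
            / [1 - sum_{j=1..k-1} phi_{k-1,j} rho(j)],
  phi_{k,j} = phi_{k-1,j} - phi_{kk} phi_{k-1,k-j},  j = 1..k-1.
Step k = 1:
  phi_11 = rho(1) = -0.0425.
Step k = 2:
  phi_22 = [rho(2) - phi_11 rho(1)] / [1 - phi_11 rho(1)] = [-0.0092 - (-0.0425)(-0.0425)] / [1 - (-0.0425)(-0.0425)]
         = -0.01100625 / 0.99819375 = -0.011.
Therefore phi_{22} = -0.0110.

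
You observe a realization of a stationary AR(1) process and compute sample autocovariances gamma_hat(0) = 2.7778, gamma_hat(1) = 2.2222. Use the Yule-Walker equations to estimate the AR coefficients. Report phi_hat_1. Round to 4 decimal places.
\hat\phi_{1} = 0.8000

The Yule-Walker equations for an AR(p) process read, in matrix form,
  Gamma_p phi = r_p,   with   (Gamma_p)_{ij} = gamma(|i - j|),
                       (r_p)_i = gamma(i),   i,j = 1..p.
Substitute the sample gammas (Toeplitz matrix and right-hand side of size 1):
  Gamma_p = [[2.7778]]
  r_p     = [2.2222]
With p = 1 this is the single equation gamma(0) phi_1 = gamma(1):
  phi_hat_1 = gamma(1) / gamma(0) = 2.2222 / 2.7778 = 0.8000.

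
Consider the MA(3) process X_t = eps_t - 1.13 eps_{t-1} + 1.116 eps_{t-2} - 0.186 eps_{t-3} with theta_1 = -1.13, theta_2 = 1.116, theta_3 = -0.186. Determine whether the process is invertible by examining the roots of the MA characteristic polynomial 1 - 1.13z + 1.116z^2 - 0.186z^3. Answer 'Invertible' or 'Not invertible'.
\text{Invertible}

The MA(q) characteristic polynomial is P(z) = 1 - 1.13z + 1.116z^2 - 0.186z^3.
Invertibility requires all roots to lie outside the unit circle, i.e. |z| > 1 for every root.
Degree 3: look for a simple real root z0 first, then factor out (1 - z/z0) and solve the remaining quadratic.
Testing z0 = 5: P(5) = 1 + (-1.13)(5) + (1.116)(5)^2 + (-0.186)(5)^3
  = 1 + (-5.65) + (27.9) + (-23.25) = 0.  So z_0 = 5 is a root, |z_0| = 5.
Divide out the factor (1 - 0.2 z) = (1 - z/z0) (since 1/z0 = 0.2):
  P(z) = (1 - 0.2 z)(1 + (-0.93) z + (0.93) z^2)
  [check: z-coef -0.93 - (0.2) = -1.13; z^2-coef 0.93 - (0.2)(-0.93) = 1.116; z^3-coef -(0.2)(0.93) = -0.186.]
Remaining roots from the quadratic factor 1 + (-0.93) z + (0.93) z^2:
  Set 1 + (-0.93) z + (0.93) z^2 = 0, i.e. a z^2 + b z + c = 0 with a = 0.93, b = -0.93, c = 1.
  Discriminant D = b^2 - 4ac = (-0.93)^2 - 4*(0.93)*1 = 0.8649 - (3.72) = -2.8551.
  D < 0, so the roots are the complex-conjugate pair z = (-b +/- i sqrt(-D)) / (2a) = 0.5 +/- 0.9084i.
  For a conjugate pair |z|^2 = z * conj(z) = (product of roots) = c/a = 1/(0.93) = 1.075269, so |z| = sqrt(1.075269) = 1.037 for both roots.
Moduli of all roots: 5.0000, 1.0370, 1.0370.
All moduli strictly greater than 1? Yes.
Verdict: Invertible.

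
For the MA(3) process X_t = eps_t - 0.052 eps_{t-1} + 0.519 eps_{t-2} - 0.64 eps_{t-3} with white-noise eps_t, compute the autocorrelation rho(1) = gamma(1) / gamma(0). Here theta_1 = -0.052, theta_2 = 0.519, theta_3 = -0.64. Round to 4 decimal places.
\rho(1) = -0.2445

For an MA(q) process with theta_0 = 1, the autocovariance is
  gamma(k) = sigma^2 * sum_{i=0..q-k} theta_i * theta_{i+k},
and rho(k) = gamma(k) / gamma(0). Sigma^2 cancels.
  numerator   = (1)*(-0.052) + (-0.052)*(0.519) + (0.519)*(-0.64) = -0.411148.
  denominator = (1)^2 + (-0.052)^2 + (0.519)^2 + (-0.64)^2 = 1.681665.
  rho(1) = -0.411148 / 1.681665 = -0.2445.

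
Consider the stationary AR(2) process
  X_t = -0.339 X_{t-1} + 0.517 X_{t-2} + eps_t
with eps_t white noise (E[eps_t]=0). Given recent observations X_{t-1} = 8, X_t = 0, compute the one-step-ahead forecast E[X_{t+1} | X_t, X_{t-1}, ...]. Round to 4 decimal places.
E[X_{t+1} \mid \mathcal F_t] = 4.1360

For an AR(p) model X_t = c + sum_i phi_i X_{t-i} + eps_t, the
one-step-ahead conditional mean is
  E[X_{t+1} | X_t, ...] = c + sum_i phi_i X_{t+1-i}.
Substitute known values:
  E[X_{t+1} | ...] = (-0.339) * (0) + (0.517) * (8)
                   = 4.1360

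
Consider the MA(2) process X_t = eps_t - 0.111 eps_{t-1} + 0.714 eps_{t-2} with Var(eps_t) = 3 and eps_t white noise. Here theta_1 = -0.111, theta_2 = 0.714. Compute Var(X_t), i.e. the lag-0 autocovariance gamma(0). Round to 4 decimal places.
\gamma(0) = 4.5664

For an MA(q) process X_t = eps_t + sum_i theta_i eps_{t-i} with
Var(eps_t) = sigma^2, the variance is
  gamma(0) = sigma^2 * (1 + sum_i theta_i^2).
  sum_i theta_i^2 = (-0.111)^2 + (0.714)^2 = 0.012321 + 0.509796 = 0.522117.
  gamma(0) = 3 * (1 + 0.522117) = 3 * 1.522117 = 4.566351, which rounds to 4.5664.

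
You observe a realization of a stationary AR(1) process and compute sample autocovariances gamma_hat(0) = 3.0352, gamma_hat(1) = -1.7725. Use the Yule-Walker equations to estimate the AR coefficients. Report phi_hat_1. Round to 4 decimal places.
\hat\phi_{1} = -0.5840

The Yule-Walker equations for an AR(p) process read, in matrix form,
  Gamma_p phi = r_p,   with   (Gamma_p)_{ij} = gamma(|i - j|),
                       (r_p)_i = gamma(i),   i,j = 1..p.
Substitute the sample gammas (Toeplitz matrix and right-hand side of size 1):
  Gamma_p = [[3.0352]]
  r_p     = [-1.7725]
With p = 1 this is the single equation gamma(0) phi_1 = gamma(1):
  phi_hat_1 = gamma(1) / gamma(0) = -1.7725 / 3.0352 = -0.5840.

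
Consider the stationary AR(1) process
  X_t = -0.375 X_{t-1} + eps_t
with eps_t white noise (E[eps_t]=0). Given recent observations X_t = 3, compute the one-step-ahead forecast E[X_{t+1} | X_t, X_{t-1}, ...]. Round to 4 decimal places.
E[X_{t+1} \mid \mathcal F_t] = -1.1250

For an AR(p) model X_t = c + sum_i phi_i X_{t-i} + eps_t, the
one-step-ahead conditional mean is
  E[X_{t+1} | X_t, ...] = c + sum_i phi_i X_{t+1-i}.
Substitute known values:
  E[X_{t+1} | ...] = (-0.375) * (3)
                   = -1.1250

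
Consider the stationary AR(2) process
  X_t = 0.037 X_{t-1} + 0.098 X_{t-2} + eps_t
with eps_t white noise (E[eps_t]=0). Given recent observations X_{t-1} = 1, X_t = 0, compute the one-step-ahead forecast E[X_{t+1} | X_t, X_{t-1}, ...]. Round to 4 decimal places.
E[X_{t+1} \mid \mathcal F_t] = 0.0980

For an AR(p) model X_t = c + sum_i phi_i X_{t-i} + eps_t, the
one-step-ahead conditional mean is
  E[X_{t+1} | X_t, ...] = c + sum_i phi_i X_{t+1-i}.
Substitute known values:
  E[X_{t+1} | ...] = (0.037) * (0) + (0.098) * (1)
                   = 0.0980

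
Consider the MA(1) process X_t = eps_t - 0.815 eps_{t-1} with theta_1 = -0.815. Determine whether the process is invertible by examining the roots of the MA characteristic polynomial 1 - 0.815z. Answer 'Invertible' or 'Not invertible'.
\text{Invertible}

The MA(q) characteristic polynomial is P(z) = 1 - 0.815z.
Invertibility requires all roots to lie outside the unit circle, i.e. |z| > 1 for every root.
This is linear in z: 1 + (-0.815) z = 0  =>  z = -1/(-0.815) = 1.226994,  |z| = 1.226994.
Moduli of all roots: 1.2270.
All moduli strictly greater than 1? Yes.
Verdict: Invertible.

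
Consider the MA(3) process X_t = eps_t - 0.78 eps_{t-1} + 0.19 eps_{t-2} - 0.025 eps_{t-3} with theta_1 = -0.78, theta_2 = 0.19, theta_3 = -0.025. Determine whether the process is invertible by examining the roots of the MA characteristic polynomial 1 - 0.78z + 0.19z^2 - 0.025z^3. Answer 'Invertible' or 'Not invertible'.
\text{Invertible}

The MA(q) characteristic polynomial is P(z) = 1 - 0.78z + 0.19z^2 - 0.025z^3.
Invertibility requires all roots to lie outside the unit circle, i.e. |z| > 1 for every root.
Degree 3: look for a simple real root z0 first, then factor out (1 - z/z0) and solve the remaining quadratic.
Testing z0 = 2: P(2) = 1 + (-0.78)(2) + (0.19)(2)^2 + (-0.025)(2)^3
  = 1 + (-1.56) + (0.76) + (-0.2) = 0.  So z_0 = 2 is a root, |z_0| = 2.
Divide out the factor (1 - 0.5 z) = (1 - z/z0) (since 1/z0 = 0.5):
  P(z) = (1 - 0.5 z)(1 + (-0.28) z + (0.05) z^2)
  [check: z-coef -0.28 - (0.5) = -0.78; z^2-coef 0.05 - (0.5)(-0.28) = 0.19; z^3-coef -(0.5)(0.05) = -0.025.]
Remaining roots from the quadratic factor 1 + (-0.28) z + (0.05) z^2:
  Set 1 + (-0.28) z + (0.05) z^2 = 0, i.e. a z^2 + b z + c = 0 with a = 0.05, b = -0.28, c = 1.
  Discriminant D = b^2 - 4ac = (-0.28)^2 - 4*(0.05)*1 = 0.0784 - (0.2) = -0.1216.
  D < 0, so the roots are the complex-conjugate pair z = (-b +/- i sqrt(-D)) / (2a) = 2.8 +/- 3.4871i.
  For a conjugate pair |z|^2 = z * conj(z) = (product of roots) = c/a = 1/(0.05) = 20, so |z| = sqrt(20) = 4.4721 for both roots.
Moduli of all roots: 2.0000, 4.4721, 4.4721.
All moduli strictly greater than 1? Yes.
Verdict: Invertible.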